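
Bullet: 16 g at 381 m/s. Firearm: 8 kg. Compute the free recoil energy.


v_r = m_p*v_p/m_gun = 0.016*381/8 = 0.762 m/s, E_r = 0.5*m_gun*v_r^2 = 0.5*8*0.762^2 = 2.323 J

2.323 J


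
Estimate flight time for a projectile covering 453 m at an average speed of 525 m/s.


t = d/v = 453/525 = 0.8629 s

0.8629 s


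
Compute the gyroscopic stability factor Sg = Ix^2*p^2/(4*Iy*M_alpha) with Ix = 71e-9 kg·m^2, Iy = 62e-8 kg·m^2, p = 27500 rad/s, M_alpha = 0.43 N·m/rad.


Sg = Ix^2 * p^2 / (4 * Iy * M_alpha) = (71e-9)^2 * 27500^2 / (4 * 62e-8 * 0.43) = 3.575

3.575


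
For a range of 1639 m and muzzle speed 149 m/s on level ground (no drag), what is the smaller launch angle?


sin(2*theta) = R*g/v0^2 = 1639*9.81/149^2 = 0.724228, theta = arcsin(0.724228)/2 = 23.2°

23.2 degrees


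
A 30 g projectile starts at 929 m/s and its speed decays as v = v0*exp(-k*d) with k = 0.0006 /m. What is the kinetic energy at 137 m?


v = v0*exp(-k*d) = 929*exp(-0.0006*137) = 855.69 m/s
E = 0.5*m*v^2 = 0.5*0.03*855.69^2 = 10983 J

10983 J


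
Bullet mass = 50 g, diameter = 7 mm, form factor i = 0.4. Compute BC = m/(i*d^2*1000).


BC = m/(i*d^2*1000) = 50/(0.4 * 7^2 * 1000) = 0.002551

0.002551


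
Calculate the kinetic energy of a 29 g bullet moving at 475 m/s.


E = 0.5*m*v^2 = 0.5*0.029*475^2 = 3272 J

3272 J


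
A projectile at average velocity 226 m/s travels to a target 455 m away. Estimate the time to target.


t = d/v = 455/226 = 2.013 s

2.013 s


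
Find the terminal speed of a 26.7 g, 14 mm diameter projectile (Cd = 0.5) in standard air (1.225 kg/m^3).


A = pi*(d/2)^2 = pi*(14/2000)^2 = 1.53938e-04 m^2
vt = sqrt(2mg/(Cd*rho*A)) = sqrt(2*0.0267*9.81/(0.5 * 1.225 * 1.53938e-04)) = 74.54 m/s

74.54 m/s


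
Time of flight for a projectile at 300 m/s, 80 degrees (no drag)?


T = 2*v0*sin(theta)/g = 2*300*sin(80°)/9.81 = 60.23 s

60.23 s


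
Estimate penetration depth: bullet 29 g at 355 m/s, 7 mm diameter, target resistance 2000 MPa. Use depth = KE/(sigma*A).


A = pi*(d/2)^2 = pi*(7/2)^2 = 38.4845 mm^2
E = 0.5*m*v^2 = 0.5*0.029*355^2 = 1827.36 J
depth = E/(sigma*A) = 1827.36 J / (2000 MPa * 38.4845 mm^2) = 1827.36/(2000 * 38.4845) m = 0.0237415 m ≈ 23.74 mm

23.74 mm


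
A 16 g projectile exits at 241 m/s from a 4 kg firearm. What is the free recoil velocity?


v_recoil = m_p * v_p / m_gun = 0.016 * 241 / 4 = 0.964 m/s

0.964 m/s


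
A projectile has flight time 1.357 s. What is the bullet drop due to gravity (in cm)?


drop = 0.5*g*t^2 = 0.5*9.81*1.357^2 = 9.03231 m ≈ 903.2 cm

903.2 cm


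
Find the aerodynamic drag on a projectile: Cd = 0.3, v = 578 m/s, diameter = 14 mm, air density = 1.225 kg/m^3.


A = pi*(d/2)^2 = pi*(14/2000)^2 = 1.53938e-04 m^2
Fd = 0.5*Cd*rho*A*v^2 = 0.5*0.3*1.225*1.53938e-04*578^2 = 9.45 N

9.45 N


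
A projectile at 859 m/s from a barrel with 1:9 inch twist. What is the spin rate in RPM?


twist_m = 9*0.0254 = 0.2286 m
spin = v/twist = 859/0.2286 = 3757.655 rev/s
RPM = spin*60 = 3757.655*60 ≈ 225459 RPM

225459 RPM


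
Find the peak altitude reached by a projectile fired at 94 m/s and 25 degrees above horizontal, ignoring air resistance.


H = (v0*sin(theta))^2 / (2g) = (94*sin(25°))^2 / (2*9.81) = 80.44 m

80.44 m


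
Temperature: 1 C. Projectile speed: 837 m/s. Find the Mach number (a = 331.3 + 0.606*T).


a = 331.3 + 0.606*(1) = 331.906 m/s
M = v/a = 837/331.906 = 2.522

2.522


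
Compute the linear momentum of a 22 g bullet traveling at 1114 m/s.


p = m*v = 0.022*1114 = 24.51 kg·m/s

24.51 kg·m/s


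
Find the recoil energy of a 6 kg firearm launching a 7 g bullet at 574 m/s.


v_r = m_p*v_p/m_gun = 0.007*574/6 = 0.669667 m/s, E_r = 0.5*m_gun*v_r^2 = 0.5*6*0.669667^2 = 1.345 J

1.345 J


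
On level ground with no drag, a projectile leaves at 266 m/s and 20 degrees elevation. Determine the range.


R = v0^2 * sin(2*theta) / g = 266^2 * sin(2*20°) / 9.81 = 4636 m

4636 m


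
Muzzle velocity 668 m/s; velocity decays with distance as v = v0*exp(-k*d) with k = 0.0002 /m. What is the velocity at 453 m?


v = v0*exp(-k*d) = 668*exp(-0.0002*453) = 610.1 m/s

610.1 m/s


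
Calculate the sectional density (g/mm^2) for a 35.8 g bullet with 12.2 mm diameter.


SD = m/d^2 = 35.8/12.2^2 = 0.2405 g/mm^2

0.2405 g/mm^2


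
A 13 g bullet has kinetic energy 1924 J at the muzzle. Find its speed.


v = sqrt(2*E/m) = sqrt(2*1924/0.013) = 544.1 m/s

544.1 m/s


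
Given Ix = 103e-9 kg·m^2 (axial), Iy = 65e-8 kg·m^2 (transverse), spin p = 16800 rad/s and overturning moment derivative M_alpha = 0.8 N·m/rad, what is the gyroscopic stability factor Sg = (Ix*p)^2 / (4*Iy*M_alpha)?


Sg = Ix^2 * p^2 / (4 * Iy * M_alpha) = (103e-9)^2 * 16800^2 / (4 * 65e-8 * 0.8) = 1.44

1.44


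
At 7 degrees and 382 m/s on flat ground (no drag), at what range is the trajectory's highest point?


R = v0^2*sin(2*theta)/g = 382^2*sin(2*7°)/9.81 = 3598.59 m
apex_dist = R/2 = 3598.59/2 = 1799 m

1799 m


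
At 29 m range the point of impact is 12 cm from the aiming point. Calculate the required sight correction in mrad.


1 mrad subtends 1 cm per 10 m of range, so adj = error_cm / (dist_m / 10) = 12 / (29/10) = 4.138 mrad

4.138 mrad


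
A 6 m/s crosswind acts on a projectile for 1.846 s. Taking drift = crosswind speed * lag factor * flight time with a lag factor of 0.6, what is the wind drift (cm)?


drift = v_wind * lag * t = 6 * 0.6 * 1.846 = 6.6456 m ≈ 664.6 cm

664.6 cm


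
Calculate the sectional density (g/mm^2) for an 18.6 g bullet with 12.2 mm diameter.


SD = m/d^2 = 18.6/12.2^2 = 0.125 g/mm^2

0.125 g/mm^2


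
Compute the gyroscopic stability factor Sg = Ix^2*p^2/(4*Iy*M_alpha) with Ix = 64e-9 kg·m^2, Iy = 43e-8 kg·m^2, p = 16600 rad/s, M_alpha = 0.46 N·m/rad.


Sg = Ix^2 * p^2 / (4 * Iy * M_alpha) = (64e-9)^2 * 16600^2 / (4 * 43e-8 * 0.46) = 1.427

1.427


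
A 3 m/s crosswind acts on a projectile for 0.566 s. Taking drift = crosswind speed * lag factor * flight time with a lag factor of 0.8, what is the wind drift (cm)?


drift = v_wind * lag * t = 3 * 0.8 * 0.566 = 1.3584 m ≈ 135.8 cm

135.8 cm


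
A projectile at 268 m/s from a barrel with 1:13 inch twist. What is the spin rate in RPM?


twist_m = 13*0.0254 = 0.3302 m
spin = v/twist = 268/0.3302 = 811.6293 rev/s
RPM = spin*60 = 811.6293*60 ≈ 48698 RPM

48698 RPM


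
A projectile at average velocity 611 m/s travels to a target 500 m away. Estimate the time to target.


t = d/v = 500/611 = 0.8183 s

0.8183 s


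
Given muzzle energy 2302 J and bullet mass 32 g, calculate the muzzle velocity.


v = sqrt(2*E/m) = sqrt(2*2302/0.032) = 379.3 m/s

379.3 m/s


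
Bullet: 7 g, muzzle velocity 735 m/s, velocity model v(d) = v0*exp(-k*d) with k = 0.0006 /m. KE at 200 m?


v = v0*exp(-k*d) = 735*exp(-0.0006*200) = 651.887 m/s
E = 0.5*m*v^2 = 0.5*0.007*651.887^2 = 1487 J

1487 J


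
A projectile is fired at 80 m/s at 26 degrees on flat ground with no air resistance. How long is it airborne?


T = 2*v0*sin(theta)/g = 2*80*sin(26°)/9.81 = 7.15 s

7.15 s


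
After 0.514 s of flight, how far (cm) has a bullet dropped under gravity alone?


drop = 0.5*g*t^2 = 0.5*9.81*0.514^2 = 1.29588 m ≈ 129.6 cm

129.6 cm


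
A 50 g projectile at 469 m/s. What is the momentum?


p = m*v = 0.05*469 = 23.45 kg·m/s

23.45 kg·m/s


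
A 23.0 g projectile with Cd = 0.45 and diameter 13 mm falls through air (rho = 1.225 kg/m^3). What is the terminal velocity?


A = pi*(d/2)^2 = pi*(13/2000)^2 = 1.32732e-04 m^2
vt = sqrt(2mg/(Cd*rho*A)) = sqrt(2*0.023*9.81/(0.45 * 1.225 * 1.32732e-04)) = 78.53 m/s

78.53 m/s


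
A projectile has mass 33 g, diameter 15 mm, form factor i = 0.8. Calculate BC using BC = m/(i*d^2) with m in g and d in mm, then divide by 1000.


BC = m/(i*d^2*1000) = 33/(0.8 * 15^2 * 1000) = 0.0001833

0.0001833


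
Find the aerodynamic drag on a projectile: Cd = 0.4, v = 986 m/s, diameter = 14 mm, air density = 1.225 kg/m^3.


A = pi*(d/2)^2 = pi*(14/2000)^2 = 1.53938e-04 m^2
Fd = 0.5*Cd*rho*A*v^2 = 0.5*0.4*1.225*1.53938e-04*986^2 = 36.67 N

36.67 N


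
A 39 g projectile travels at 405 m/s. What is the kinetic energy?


E = 0.5*m*v^2 = 0.5*0.039*405^2 = 3198 J

3198 J


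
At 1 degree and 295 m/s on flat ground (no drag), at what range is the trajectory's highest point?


R = v0^2*sin(2*theta)/g = 295^2*sin(2*1°)/9.81 = 309.595 m
apex_dist = R/2 = 309.595/2 = 154.8 m

154.8 m


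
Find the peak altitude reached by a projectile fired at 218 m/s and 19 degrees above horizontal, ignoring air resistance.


H = (v0*sin(theta))^2 / (2g) = (218*sin(19°))^2 / (2*9.81) = 256.7 m

256.7 m


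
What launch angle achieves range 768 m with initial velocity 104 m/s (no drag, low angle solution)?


sin(2*theta) = R*g/v0^2 = 768*9.81/104^2 = 0.696568, theta = arcsin(0.696568)/2 = 22.08°

22.08 degrees


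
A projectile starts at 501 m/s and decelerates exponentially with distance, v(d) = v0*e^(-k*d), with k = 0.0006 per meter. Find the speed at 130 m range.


v = v0*exp(-k*d) = 501*exp(-0.0006*130) = 463.4 m/s

463.4 m/s


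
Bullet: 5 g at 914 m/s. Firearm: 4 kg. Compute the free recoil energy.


v_r = m_p*v_p/m_gun = 0.005*914/4 = 1.1425 m/s, E_r = 0.5*m_gun*v_r^2 = 0.5*4*1.1425^2 = 2.611 J

2.611 J


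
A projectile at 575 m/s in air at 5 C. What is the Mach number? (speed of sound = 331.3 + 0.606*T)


a = 331.3 + 0.606*(5) = 334.33 m/s
M = v/a = 575/334.33 = 1.72

1.72


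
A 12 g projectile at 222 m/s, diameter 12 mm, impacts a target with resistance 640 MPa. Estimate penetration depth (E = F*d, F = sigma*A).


A = pi*(d/2)^2 = pi*(12/2)^2 = 113.097 mm^2
E = 0.5*m*v^2 = 0.5*0.012*222^2 = 295.704 J
depth = E/(sigma*A) = 295.704 J / (640 MPa * 113.097 mm^2) = 295.704/(640 * 113.097) m = 0.00408531 m ≈ 4.085 mm

4.085 mm


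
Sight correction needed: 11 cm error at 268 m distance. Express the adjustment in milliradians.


1 mrad subtends 1 cm per 10 m of range, so adj = error_cm / (dist_m / 10) = 11 / (268/10) = 0.4104 mrad

0.4104 mrad


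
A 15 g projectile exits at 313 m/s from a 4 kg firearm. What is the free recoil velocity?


v_recoil = m_p * v_p / m_gun = 0.015 * 313 / 4 = 1.174 m/s

1.174 m/s


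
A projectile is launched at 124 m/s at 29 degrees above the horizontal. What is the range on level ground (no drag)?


R = v0^2 * sin(2*theta) / g = 124^2 * sin(2*29°) / 9.81 = 1329 m

1329 m


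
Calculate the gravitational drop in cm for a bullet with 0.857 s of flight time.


drop = 0.5*g*t^2 = 0.5*9.81*0.857^2 = 3.60247 m ≈ 360.2 cm

360.2 cm


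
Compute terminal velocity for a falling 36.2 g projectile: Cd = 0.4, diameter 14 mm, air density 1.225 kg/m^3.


A = pi*(d/2)^2 = pi*(14/2000)^2 = 1.53938e-04 m^2
vt = sqrt(2mg/(Cd*rho*A)) = sqrt(2*0.0362*9.81/(0.4 * 1.225 * 1.53938e-04)) = 97.04 m/s

97.04 m/s


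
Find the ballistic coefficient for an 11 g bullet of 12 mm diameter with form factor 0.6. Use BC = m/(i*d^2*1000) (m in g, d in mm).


BC = m/(i*d^2*1000) = 11/(0.6 * 12^2 * 1000) = 0.0001273

0.0001273


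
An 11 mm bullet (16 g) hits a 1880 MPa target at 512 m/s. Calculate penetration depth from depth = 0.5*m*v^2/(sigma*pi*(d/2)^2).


A = pi*(d/2)^2 = pi*(11/2)^2 = 95.0332 mm^2
E = 0.5*m*v^2 = 0.5*0.016*512^2 = 2097.15 J
depth = E/(sigma*A) = 2097.15 J / (1880 MPa * 95.0332 mm^2) = 2097.15/(1880 * 95.0332) m = 0.0117381 m ≈ 11.74 mm

11.74 mm


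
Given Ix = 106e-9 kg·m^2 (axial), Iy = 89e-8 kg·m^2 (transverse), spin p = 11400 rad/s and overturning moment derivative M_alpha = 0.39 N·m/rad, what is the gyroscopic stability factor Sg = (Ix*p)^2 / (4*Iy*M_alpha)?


Sg = Ix^2 * p^2 / (4 * Iy * M_alpha) = (106e-9)^2 * 11400^2 / (4 * 89e-8 * 0.39) = 1.052

1.052


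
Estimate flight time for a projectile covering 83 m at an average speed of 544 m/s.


t = d/v = 83/544 = 0.1526 s

0.1526 s


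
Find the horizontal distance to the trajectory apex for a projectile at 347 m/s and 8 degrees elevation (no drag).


R = v0^2*sin(2*theta)/g = 347^2*sin(2*8°)/9.81 = 3383.2 m
apex_dist = R/2 = 3383.2/2 = 1692 m

1692 m


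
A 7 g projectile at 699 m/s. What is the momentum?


p = m*v = 0.007*699 = 4.893 kg·m/s

4.893 kg·m/s


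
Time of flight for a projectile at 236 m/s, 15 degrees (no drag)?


T = 2*v0*sin(theta)/g = 2*236*sin(15°)/9.81 = 12.45 s

12.45 s


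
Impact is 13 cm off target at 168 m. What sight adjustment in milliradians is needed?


1 mrad subtends 1 cm per 10 m of range, so adj = error_cm / (dist_m / 10) = 13 / (168/10) = 0.7738 mrad

0.7738 mrad


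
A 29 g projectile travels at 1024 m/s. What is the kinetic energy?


E = 0.5*m*v^2 = 0.5*0.029*1024^2 = 15204 J

15204 J


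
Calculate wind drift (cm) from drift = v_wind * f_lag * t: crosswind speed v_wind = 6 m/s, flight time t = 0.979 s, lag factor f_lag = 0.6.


drift = v_wind * lag * t = 6 * 0.6 * 0.979 = 3.5244 m ≈ 352.4 cm

352.4 cm


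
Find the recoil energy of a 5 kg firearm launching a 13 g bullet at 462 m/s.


v_r = m_p*v_p/m_gun = 0.013*462/5 = 1.2012 m/s, E_r = 0.5*m_gun*v_r^2 = 0.5*5*1.2012^2 = 3.607 J

3.607 J


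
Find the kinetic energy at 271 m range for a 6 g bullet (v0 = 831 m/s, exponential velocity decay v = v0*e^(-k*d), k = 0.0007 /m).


v = v0*exp(-k*d) = 831*exp(-0.0007*271) = 687.409 m/s
E = 0.5*m*v^2 = 0.5*0.006*687.409^2 = 1418 J

1418 J


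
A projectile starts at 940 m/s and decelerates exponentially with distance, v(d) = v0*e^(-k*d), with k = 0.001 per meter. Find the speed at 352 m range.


v = v0*exp(-k*d) = 940*exp(-0.001*352) = 661.1 m/s

661.1 m/s


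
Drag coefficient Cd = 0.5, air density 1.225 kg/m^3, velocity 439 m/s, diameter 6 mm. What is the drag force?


A = pi*(d/2)^2 = pi*(6/2000)^2 = 2.82743e-05 m^2
Fd = 0.5*Cd*rho*A*v^2 = 0.5*0.5*1.225*2.82743e-05*439^2 = 1.669 N

1.669 N


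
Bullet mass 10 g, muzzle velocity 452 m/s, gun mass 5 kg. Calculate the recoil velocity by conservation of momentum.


v_recoil = m_p * v_p / m_gun = 0.01 * 452 / 5 = 0.904 m/s

0.904 m/s


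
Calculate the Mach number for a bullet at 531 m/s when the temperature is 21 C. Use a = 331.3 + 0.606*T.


a = 331.3 + 0.606*(21) = 344.026 m/s
M = v/a = 531/344.026 = 1.543

1.543


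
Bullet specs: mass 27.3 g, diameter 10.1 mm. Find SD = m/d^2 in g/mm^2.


SD = m/d^2 = 27.3/10.1^2 = 0.2676 g/mm^2

0.2676 g/mm^2


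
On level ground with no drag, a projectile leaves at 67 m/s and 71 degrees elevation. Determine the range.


R = v0^2 * sin(2*theta) / g = 67^2 * sin(2*71°) / 9.81 = 281.7 m

281.7 m


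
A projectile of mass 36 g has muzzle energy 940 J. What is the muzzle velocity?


v = sqrt(2*E/m) = sqrt(2*940/0.036) = 228.5 m/s

228.5 m/s


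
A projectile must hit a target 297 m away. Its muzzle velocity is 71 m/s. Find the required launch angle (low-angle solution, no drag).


sin(2*theta) = R*g/v0^2 = 297*9.81/71^2 = 0.577975, theta = arcsin(0.577975)/2 = 17.65°

17.65 degrees


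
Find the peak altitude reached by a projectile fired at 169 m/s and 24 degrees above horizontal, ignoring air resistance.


H = (v0*sin(theta))^2 / (2g) = (169*sin(24°))^2 / (2*9.81) = 240.8 m

240.8 m


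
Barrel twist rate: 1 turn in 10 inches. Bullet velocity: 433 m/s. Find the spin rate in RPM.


twist_m = 10*0.0254 = 0.254 m
spin = v/twist = 433/0.254 = 1704.724 rev/s
RPM = spin*60 = 1704.724*60 ≈ 102283 RPM

102283 RPM


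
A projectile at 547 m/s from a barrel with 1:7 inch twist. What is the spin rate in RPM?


twist_m = 7*0.0254 = 0.1778 m
spin = v/twist = 547/0.1778 = 3076.49 rev/s
RPM = spin*60 = 3076.49*60 ≈ 184589 RPM

184589 RPM


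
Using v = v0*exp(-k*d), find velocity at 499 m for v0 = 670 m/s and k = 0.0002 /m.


v = v0*exp(-k*d) = 670*exp(-0.0002*499) = 606.4 m/s

606.4 m/s


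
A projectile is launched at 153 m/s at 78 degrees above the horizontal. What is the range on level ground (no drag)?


R = v0^2 * sin(2*theta) / g = 153^2 * sin(2*78°) / 9.81 = 970.6 m

970.6 m


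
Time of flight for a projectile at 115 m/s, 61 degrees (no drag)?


T = 2*v0*sin(theta)/g = 2*115*sin(61°)/9.81 = 20.51 s

20.51 s


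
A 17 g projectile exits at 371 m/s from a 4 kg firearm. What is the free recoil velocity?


v_recoil = m_p * v_p / m_gun = 0.017 * 371 / 4 = 1.577 m/s

1.577 m/s


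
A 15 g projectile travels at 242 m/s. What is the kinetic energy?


E = 0.5*m*v^2 = 0.5*0.015*242^2 = 439.2 J

439.2 J


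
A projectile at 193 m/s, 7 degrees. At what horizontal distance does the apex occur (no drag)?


R = v0^2*sin(2*theta)/g = 193^2*sin(2*7°)/9.81 = 918.588 m
apex_dist = R/2 = 918.588/2 = 459.3 m

459.3 m


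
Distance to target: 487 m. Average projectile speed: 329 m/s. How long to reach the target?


t = d/v = 487/329 = 1.48 s

1.48 s


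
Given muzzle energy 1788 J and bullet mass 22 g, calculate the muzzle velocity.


v = sqrt(2*E/m) = sqrt(2*1788/0.022) = 403.2 m/s

403.2 m/s


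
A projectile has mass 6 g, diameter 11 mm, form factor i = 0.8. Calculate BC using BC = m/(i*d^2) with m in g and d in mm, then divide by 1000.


BC = m/(i*d^2*1000) = 6/(0.8 * 11^2 * 1000) = 6.198e-05

6.198e-05


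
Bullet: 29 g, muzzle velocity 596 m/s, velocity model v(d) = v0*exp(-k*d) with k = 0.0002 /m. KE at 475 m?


v = v0*exp(-k*d) = 596*exp(-0.0002*475) = 541.986 m/s
E = 0.5*m*v^2 = 0.5*0.029*541.986^2 = 4259 J

4259 J


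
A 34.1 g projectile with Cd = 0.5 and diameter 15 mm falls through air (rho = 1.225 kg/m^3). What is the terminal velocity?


A = pi*(d/2)^2 = pi*(15/2000)^2 = 1.76715e-04 m^2
vt = sqrt(2mg/(Cd*rho*A)) = sqrt(2*0.0341*9.81/(0.5 * 1.225 * 1.76715e-04)) = 78.62 m/s

78.62 m/s


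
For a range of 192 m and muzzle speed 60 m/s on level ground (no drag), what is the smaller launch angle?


sin(2*theta) = R*g/v0^2 = 192*9.81/60^2 = 0.5232, theta = arcsin(0.5232)/2 = 15.77°

15.77 degrees


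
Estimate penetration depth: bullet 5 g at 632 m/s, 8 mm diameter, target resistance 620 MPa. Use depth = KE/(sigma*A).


A = pi*(d/2)^2 = pi*(8/2)^2 = 50.2655 mm^2
E = 0.5*m*v^2 = 0.5*0.005*632^2 = 998.56 J
depth = E/(sigma*A) = 998.56 J / (620 MPa * 50.2655 mm^2) = 998.56/(620 * 50.2655) m = 0.0320415 m ≈ 32.04 mm

32.04 mm


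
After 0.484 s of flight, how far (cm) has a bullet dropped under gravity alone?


drop = 0.5*g*t^2 = 0.5*9.81*0.484^2 = 1.14903 m ≈ 114.9 cm

114.9 cm


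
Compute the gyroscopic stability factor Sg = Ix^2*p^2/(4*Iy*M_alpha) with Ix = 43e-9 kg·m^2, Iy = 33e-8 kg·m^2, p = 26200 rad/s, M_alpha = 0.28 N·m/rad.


Sg = Ix^2 * p^2 / (4 * Iy * M_alpha) = (43e-9)^2 * 26200^2 / (4 * 33e-8 * 0.28) = 3.434

3.434


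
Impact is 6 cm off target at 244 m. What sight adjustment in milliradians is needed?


1 mrad subtends 1 cm per 10 m of range, so adj = error_cm / (dist_m / 10) = 6 / (244/10) = 0.2459 mrad

0.2459 mrad


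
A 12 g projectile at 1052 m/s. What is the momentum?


p = m*v = 0.012*1052 = 12.62 kg·m/s

12.62 kg·m/s


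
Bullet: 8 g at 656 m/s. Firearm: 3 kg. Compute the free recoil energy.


v_r = m_p*v_p/m_gun = 0.008*656/3 = 1.74933 m/s, E_r = 0.5*m_gun*v_r^2 = 0.5*3*1.74933^2 = 4.59 J

4.59 J


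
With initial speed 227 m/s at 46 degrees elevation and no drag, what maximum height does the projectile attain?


H = (v0*sin(theta))^2 / (2g) = (227*sin(46°))^2 / (2*9.81) = 1359 m

1359 m


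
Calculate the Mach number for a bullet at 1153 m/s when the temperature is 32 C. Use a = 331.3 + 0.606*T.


a = 331.3 + 0.606*(32) = 350.692 m/s
M = v/a = 1153/350.692 = 3.288

3.288


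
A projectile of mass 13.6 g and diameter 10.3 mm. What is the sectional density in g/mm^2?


SD = m/d^2 = 13.6/10.3^2 = 0.1282 g/mm^2

0.1282 g/mm^2


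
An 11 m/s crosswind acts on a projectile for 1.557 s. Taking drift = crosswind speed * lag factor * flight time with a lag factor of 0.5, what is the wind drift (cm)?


drift = v_wind * lag * t = 11 * 0.5 * 1.557 = 8.5635 m ≈ 856.3 cm

856.3 cm


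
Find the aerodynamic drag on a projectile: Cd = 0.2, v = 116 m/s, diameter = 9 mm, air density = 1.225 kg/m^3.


A = pi*(d/2)^2 = pi*(9/2000)^2 = 6.36173e-05 m^2
Fd = 0.5*Cd*rho*A*v^2 = 0.5*0.2*1.225*6.36173e-05*116^2 = 0.1049 N

0.1049 N


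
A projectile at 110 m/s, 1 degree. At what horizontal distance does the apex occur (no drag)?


R = v0^2*sin(2*theta)/g = 110^2*sin(2*1°)/9.81 = 43.0463 m
apex_dist = R/2 = 43.0463/2 = 21.52 m

21.52 m


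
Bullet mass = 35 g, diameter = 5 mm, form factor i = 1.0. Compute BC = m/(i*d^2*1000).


BC = m/(i*d^2*1000) = 35/(1.0 * 5^2 * 1000) = 0.0014

0.0014


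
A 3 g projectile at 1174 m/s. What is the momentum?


p = m*v = 0.003*1174 = 3.522 kg·m/s

3.522 kg·m/s


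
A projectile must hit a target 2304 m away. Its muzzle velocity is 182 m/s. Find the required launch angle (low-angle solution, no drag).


sin(2*theta) = R*g/v0^2 = 2304*9.81/182^2 = 0.682352, theta = arcsin(0.682352)/2 = 21.51°

21.51 degrees


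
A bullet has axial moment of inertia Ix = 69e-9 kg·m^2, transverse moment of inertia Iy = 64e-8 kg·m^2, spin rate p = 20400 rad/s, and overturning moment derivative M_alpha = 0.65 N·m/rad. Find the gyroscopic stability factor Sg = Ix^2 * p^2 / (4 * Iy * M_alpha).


Sg = Ix^2 * p^2 / (4 * Iy * M_alpha) = (69e-9)^2 * 20400^2 / (4 * 64e-8 * 0.65) = 1.191

1.191


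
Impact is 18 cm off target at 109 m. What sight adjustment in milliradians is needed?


1 mrad subtends 1 cm per 10 m of range, so adj = error_cm / (dist_m / 10) = 18 / (109/10) = 1.651 mrad

1.651 mrad


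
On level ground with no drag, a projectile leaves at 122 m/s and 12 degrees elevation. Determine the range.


R = v0^2 * sin(2*theta) / g = 122^2 * sin(2*12°) / 9.81 = 617.1 m

617.1 m


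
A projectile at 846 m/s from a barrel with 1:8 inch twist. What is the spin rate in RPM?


twist_m = 8*0.0254 = 0.2032 m
spin = v/twist = 846/0.2032 = 4163.386 rev/s
RPM = spin*60 = 4163.386*60 ≈ 249803 RPM

249803 RPM


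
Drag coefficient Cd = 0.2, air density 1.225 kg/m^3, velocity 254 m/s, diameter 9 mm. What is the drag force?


A = pi*(d/2)^2 = pi*(9/2000)^2 = 6.36173e-05 m^2
Fd = 0.5*Cd*rho*A*v^2 = 0.5*0.2*1.225*6.36173e-05*254^2 = 0.5028 N

0.5028 N


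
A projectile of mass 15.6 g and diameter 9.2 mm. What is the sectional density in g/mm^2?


SD = m/d^2 = 15.6/9.2^2 = 0.1843 g/mm^2

0.1843 g/mm^2


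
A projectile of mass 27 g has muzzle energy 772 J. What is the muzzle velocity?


v = sqrt(2*E/m) = sqrt(2*772/0.027) = 239.1 m/s

239.1 m/s


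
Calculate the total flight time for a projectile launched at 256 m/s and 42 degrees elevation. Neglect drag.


T = 2*v0*sin(theta)/g = 2*256*sin(42°)/9.81 = 34.92 s

34.92 s


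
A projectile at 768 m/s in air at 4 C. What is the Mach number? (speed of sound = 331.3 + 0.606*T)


a = 331.3 + 0.606*(4) = 333.724 m/s
M = v/a = 768/333.724 = 2.301

2.301


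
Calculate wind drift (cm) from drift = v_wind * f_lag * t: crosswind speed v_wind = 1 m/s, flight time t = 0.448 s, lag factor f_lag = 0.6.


drift = v_wind * lag * t = 1 * 0.6 * 0.448 = 0.2688 m ≈ 26.88 cm

26.88 cm


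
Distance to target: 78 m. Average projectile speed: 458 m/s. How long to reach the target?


t = d/v = 78/458 = 0.1703 s

0.1703 s


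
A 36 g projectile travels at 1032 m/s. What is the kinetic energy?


E = 0.5*m*v^2 = 0.5*0.036*1032^2 = 19170 J

19170 J


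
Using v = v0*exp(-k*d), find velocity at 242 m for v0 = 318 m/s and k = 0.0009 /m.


v = v0*exp(-k*d) = 318*exp(-0.0009*242) = 255.8 m/s

255.8 m/s


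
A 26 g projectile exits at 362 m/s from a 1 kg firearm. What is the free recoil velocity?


v_recoil = m_p * v_p / m_gun = 0.026 * 362 / 1 = 9.412 m/s

9.412 m/s


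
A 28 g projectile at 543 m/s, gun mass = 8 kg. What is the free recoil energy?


v_r = m_p*v_p/m_gun = 0.028*543/8 = 1.9005 m/s, E_r = 0.5*m_gun*v_r^2 = 0.5*8*1.9005^2 = 14.45 J

14.45 J


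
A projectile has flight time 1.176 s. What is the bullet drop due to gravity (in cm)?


drop = 0.5*g*t^2 = 0.5*9.81*1.176^2 = 6.7835 m ≈ 678.3 cm

678.3 cm


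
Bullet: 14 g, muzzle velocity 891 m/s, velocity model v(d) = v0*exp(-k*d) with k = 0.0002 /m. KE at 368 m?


v = v0*exp(-k*d) = 891*exp(-0.0002*368) = 827.778 m/s
E = 0.5*m*v^2 = 0.5*0.014*827.778^2 = 4797 J

4797 J


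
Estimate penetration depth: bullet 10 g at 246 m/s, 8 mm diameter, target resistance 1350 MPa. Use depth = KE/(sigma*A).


A = pi*(d/2)^2 = pi*(8/2)^2 = 50.2655 mm^2
E = 0.5*m*v^2 = 0.5*0.01*246^2 = 302.58 J
depth = E/(sigma*A) = 302.58 J / (1350 MPa * 50.2655 mm^2) = 302.58/(1350 * 50.2655) m = 0.00445899 m ≈ 4.459 mm

4.459 mm


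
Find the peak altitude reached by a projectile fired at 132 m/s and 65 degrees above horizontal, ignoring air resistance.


H = (v0*sin(theta))^2 / (2g) = (132*sin(65°))^2 / (2*9.81) = 729.5 m

729.5 m


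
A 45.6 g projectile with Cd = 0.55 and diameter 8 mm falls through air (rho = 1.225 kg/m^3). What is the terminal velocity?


A = pi*(d/2)^2 = pi*(8/2000)^2 = 5.02655e-05 m^2
vt = sqrt(2mg/(Cd*rho*A)) = sqrt(2*0.0456*9.81/(0.55 * 1.225 * 5.02655e-05)) = 162.5 m/s

162.5 m/s


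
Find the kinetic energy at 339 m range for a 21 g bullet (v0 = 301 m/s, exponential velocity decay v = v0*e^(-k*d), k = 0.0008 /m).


v = v0*exp(-k*d) = 301*exp(-0.0008*339) = 229.502 m/s
E = 0.5*m*v^2 = 0.5*0.021*229.502^2 = 553 J

553 J


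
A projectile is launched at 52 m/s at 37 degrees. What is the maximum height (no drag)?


H = (v0*sin(theta))^2 / (2g) = (52*sin(37°))^2 / (2*9.81) = 49.92 m

49.92 m


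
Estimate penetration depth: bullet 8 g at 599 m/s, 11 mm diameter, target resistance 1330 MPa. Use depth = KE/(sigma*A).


A = pi*(d/2)^2 = pi*(11/2)^2 = 95.0332 mm^2
E = 0.5*m*v^2 = 0.5*0.008*599^2 = 1435.2 J
depth = E/(sigma*A) = 1435.2 J / (1330 MPa * 95.0332 mm^2) = 1435.2/(1330 * 95.0332) m = 0.011355 m ≈ 11.35 mm

11.35 mm


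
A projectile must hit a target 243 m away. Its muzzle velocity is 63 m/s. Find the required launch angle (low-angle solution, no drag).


sin(2*theta) = R*g/v0^2 = 243*9.81/63^2 = 0.600612, theta = arcsin(0.600612)/2 = 18.46°

18.46 degrees


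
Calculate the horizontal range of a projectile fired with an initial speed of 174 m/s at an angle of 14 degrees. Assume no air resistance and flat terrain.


R = v0^2 * sin(2*theta) / g = 174^2 * sin(2*14°) / 9.81 = 1449 m

1449 m


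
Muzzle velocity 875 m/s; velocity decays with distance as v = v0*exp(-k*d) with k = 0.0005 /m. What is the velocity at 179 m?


v = v0*exp(-k*d) = 875*exp(-0.0005*179) = 800.1 m/s

800.1 m/s


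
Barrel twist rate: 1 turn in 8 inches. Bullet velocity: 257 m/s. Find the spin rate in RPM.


twist_m = 8*0.0254 = 0.2032 m
spin = v/twist = 257/0.2032 = 1264.764 rev/s
RPM = spin*60 = 1264.764*60 ≈ 75886 RPM

75886 RPM


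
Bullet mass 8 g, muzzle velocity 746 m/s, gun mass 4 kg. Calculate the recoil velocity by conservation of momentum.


v_recoil = m_p * v_p / m_gun = 0.008 * 746 / 4 = 1.492 m/s

1.492 m/s


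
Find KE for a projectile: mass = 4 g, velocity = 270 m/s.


E = 0.5*m*v^2 = 0.5*0.004*270^2 = 145.8 J

145.8 J


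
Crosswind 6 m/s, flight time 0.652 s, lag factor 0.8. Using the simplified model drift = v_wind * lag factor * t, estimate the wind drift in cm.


drift = v_wind * lag * t = 6 * 0.8 * 0.652 = 3.1296 m ≈ 313 cm

313 cm


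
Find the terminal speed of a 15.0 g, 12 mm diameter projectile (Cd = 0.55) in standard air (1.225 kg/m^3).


A = pi*(d/2)^2 = pi*(12/2000)^2 = 1.13097e-04 m^2
vt = sqrt(2mg/(Cd*rho*A)) = sqrt(2*0.015*9.81/(0.55 * 1.225 * 1.13097e-04)) = 62.15 m/s

62.15 m/s


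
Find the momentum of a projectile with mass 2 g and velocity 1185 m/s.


p = m*v = 0.002*1185 = 2.37 kg·m/s

2.37 kg·m/s


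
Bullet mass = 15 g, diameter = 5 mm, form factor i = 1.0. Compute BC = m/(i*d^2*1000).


BC = m/(i*d^2*1000) = 15/(1.0 * 5^2 * 1000) = 0.0006

0.0006


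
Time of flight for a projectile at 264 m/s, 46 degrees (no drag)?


T = 2*v0*sin(theta)/g = 2*264*sin(46°)/9.81 = 38.72 s

38.72 s


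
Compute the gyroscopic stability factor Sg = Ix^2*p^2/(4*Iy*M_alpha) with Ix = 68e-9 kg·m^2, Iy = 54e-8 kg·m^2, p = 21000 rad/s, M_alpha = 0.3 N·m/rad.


Sg = Ix^2 * p^2 / (4 * Iy * M_alpha) = (68e-9)^2 * 21000^2 / (4 * 54e-8 * 0.3) = 3.147

3.147


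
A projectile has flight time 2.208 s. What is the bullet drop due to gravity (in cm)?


drop = 0.5*g*t^2 = 0.5*9.81*2.208^2 = 23.9132 m ≈ 2391 cm

2391 cm


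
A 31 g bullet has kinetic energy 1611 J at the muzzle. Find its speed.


v = sqrt(2*E/m) = sqrt(2*1611/0.031) = 322.4 m/s

322.4 m/s


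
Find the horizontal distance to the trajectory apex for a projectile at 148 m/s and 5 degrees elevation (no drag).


R = v0^2*sin(2*theta)/g = 148^2*sin(2*5°)/9.81 = 387.726 m
apex_dist = R/2 = 387.726/2 = 193.9 m

193.9 m


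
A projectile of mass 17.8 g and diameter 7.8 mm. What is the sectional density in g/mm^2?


SD = m/d^2 = 17.8/7.8^2 = 0.2926 g/mm^2

0.2926 g/mm^2


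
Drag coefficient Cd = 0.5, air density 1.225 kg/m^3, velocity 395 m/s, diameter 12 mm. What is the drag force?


A = pi*(d/2)^2 = pi*(12/2000)^2 = 1.13097e-04 m^2
Fd = 0.5*Cd*rho*A*v^2 = 0.5*0.5*1.225*1.13097e-04*395^2 = 5.404 N

5.404 N


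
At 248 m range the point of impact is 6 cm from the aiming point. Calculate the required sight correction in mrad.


1 mrad subtends 1 cm per 10 m of range, so adj = error_cm / (dist_m / 10) = 6 / (248/10) = 0.2419 mrad

0.2419 mrad


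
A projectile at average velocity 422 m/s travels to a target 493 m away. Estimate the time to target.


t = d/v = 493/422 = 1.168 s

1.168 s


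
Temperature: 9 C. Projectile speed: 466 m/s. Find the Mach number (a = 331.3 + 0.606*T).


a = 331.3 + 0.606*(9) = 336.754 m/s
M = v/a = 466/336.754 = 1.384

1.384


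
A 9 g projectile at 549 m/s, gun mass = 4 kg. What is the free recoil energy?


v_r = m_p*v_p/m_gun = 0.009*549/4 = 1.23525 m/s, E_r = 0.5*m_gun*v_r^2 = 0.5*4*1.23525^2 = 3.052 J

3.052 J


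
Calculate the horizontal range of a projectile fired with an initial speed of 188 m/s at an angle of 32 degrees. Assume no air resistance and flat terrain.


R = v0^2 * sin(2*theta) / g = 188^2 * sin(2*32°) / 9.81 = 3238 m

3238 m


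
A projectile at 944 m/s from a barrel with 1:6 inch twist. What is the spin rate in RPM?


twist_m = 6*0.0254 = 0.1524 m
spin = v/twist = 944/0.1524 = 6194.226 rev/s
RPM = spin*60 = 6194.226*60 ≈ 371654 RPM

371654 RPM


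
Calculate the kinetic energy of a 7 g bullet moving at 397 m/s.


E = 0.5*m*v^2 = 0.5*0.007*397^2 = 551.6 J

551.6 J


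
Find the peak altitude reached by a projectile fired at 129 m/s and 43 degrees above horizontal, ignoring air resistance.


H = (v0*sin(theta))^2 / (2g) = (129*sin(43°))^2 / (2*9.81) = 394.5 m

394.5 m


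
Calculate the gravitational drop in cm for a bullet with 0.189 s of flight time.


drop = 0.5*g*t^2 = 0.5*9.81*0.189^2 = 0.175212 m ≈ 17.52 cm

17.52 cm


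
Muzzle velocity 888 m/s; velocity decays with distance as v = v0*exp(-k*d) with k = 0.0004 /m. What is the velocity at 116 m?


v = v0*exp(-k*d) = 888*exp(-0.0004*116) = 847.7 m/s

847.7 m/s


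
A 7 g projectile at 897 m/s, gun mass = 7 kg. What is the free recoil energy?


v_r = m_p*v_p/m_gun = 0.007*897/7 = 0.897 m/s, E_r = 0.5*m_gun*v_r^2 = 0.5*7*0.897^2 = 2.816 J

2.816 J


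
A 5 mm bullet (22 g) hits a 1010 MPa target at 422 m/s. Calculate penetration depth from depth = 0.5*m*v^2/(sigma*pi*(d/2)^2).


A = pi*(d/2)^2 = pi*(5/2)^2 = 19.635 mm^2
E = 0.5*m*v^2 = 0.5*0.022*422^2 = 1958.92 J
depth = E/(sigma*A) = 1958.92 J / (1010 MPa * 19.635 mm^2) = 1958.92/(1010 * 19.635) m = 0.0987794 m ≈ 98.78 mm

98.78 mm


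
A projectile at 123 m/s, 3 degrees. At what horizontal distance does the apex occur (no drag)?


R = v0^2*sin(2*theta)/g = 123^2*sin(2*3°)/9.81 = 161.204 m
apex_dist = R/2 = 161.204/2 = 80.6 m

80.6 m


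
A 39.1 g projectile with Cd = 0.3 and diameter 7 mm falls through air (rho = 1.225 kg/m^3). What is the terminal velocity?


A = pi*(d/2)^2 = pi*(7/2000)^2 = 3.84845e-05 m^2
vt = sqrt(2mg/(Cd*rho*A)) = sqrt(2*0.0391*9.81/(0.3 * 1.225 * 3.84845e-05)) = 232.9 m/s

232.9 m/s


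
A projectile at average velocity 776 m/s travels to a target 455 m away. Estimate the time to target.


t = d/v = 455/776 = 0.5863 s

0.5863 s


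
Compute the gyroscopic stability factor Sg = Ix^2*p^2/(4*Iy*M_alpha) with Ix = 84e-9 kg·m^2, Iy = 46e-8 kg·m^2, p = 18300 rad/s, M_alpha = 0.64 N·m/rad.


Sg = Ix^2 * p^2 / (4 * Iy * M_alpha) = (84e-9)^2 * 18300^2 / (4 * 46e-8 * 0.64) = 2.007

2.007


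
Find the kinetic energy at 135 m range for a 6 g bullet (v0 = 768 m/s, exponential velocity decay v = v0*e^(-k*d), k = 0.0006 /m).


v = v0*exp(-k*d) = 768*exp(-0.0006*135) = 708.245 m/s
E = 0.5*m*v^2 = 0.5*0.006*708.245^2 = 1505 J

1505 J


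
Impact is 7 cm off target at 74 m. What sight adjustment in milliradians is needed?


1 mrad subtends 1 cm per 10 m of range, so adj = error_cm / (dist_m / 10) = 7 / (74/10) = 0.9459 mrad

0.9459 mrad


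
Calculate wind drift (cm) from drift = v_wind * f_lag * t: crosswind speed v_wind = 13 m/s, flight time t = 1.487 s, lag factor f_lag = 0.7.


drift = v_wind * lag * t = 13 * 0.7 * 1.487 = 13.5317 m ≈ 1353 cm

1353 cm


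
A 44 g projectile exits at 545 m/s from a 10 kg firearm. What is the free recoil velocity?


v_recoil = m_p * v_p / m_gun = 0.044 * 545 / 10 = 2.398 m/s

2.398 m/s


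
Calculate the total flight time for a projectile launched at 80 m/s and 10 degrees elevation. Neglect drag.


T = 2*v0*sin(theta)/g = 2*80*sin(10°)/9.81 = 2.832 s

2.832 s


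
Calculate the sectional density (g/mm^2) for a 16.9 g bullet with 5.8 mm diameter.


SD = m/d^2 = 16.9/5.8^2 = 0.5024 g/mm^2

0.5024 g/mm^2


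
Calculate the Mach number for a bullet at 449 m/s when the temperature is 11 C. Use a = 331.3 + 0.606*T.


a = 331.3 + 0.606*(11) = 337.966 m/s
M = v/a = 449/337.966 = 1.329

1.329


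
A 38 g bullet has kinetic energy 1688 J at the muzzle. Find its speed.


v = sqrt(2*E/m) = sqrt(2*1688/0.038) = 298.1 m/s

298.1 m/s


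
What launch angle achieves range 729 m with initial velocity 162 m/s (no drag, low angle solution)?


sin(2*theta) = R*g/v0^2 = 729*9.81/162^2 = 0.2725, theta = arcsin(0.2725)/2 = 7.907°

7.907 degrees


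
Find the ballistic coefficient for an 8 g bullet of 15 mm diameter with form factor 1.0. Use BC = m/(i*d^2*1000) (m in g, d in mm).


BC = m/(i*d^2*1000) = 8/(1.0 * 15^2 * 1000) = 3.556e-05

3.556e-05


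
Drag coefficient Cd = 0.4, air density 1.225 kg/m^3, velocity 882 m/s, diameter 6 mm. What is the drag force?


A = pi*(d/2)^2 = pi*(6/2000)^2 = 2.82743e-05 m^2
Fd = 0.5*Cd*rho*A*v^2 = 0.5*0.4*1.225*2.82743e-05*882^2 = 5.389 N

5.389 N


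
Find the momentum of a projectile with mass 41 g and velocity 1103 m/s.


p = m*v = 0.041*1103 = 45.22 kg·m/s

45.22 kg·m/s


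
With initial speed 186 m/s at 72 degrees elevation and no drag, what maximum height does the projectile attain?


H = (v0*sin(theta))^2 / (2g) = (186*sin(72°))^2 / (2*9.81) = 1595 m

1595 m


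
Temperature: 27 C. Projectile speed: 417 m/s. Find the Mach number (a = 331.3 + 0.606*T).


a = 331.3 + 0.606*(27) = 347.662 m/s
M = v/a = 417/347.662 = 1.199

1.199


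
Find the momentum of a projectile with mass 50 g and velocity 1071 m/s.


p = m*v = 0.05*1071 = 53.55 kg·m/s

53.55 kg·m/s


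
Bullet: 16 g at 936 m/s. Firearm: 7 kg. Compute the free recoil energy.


v_r = m_p*v_p/m_gun = 0.016*936/7 = 2.13943 m/s, E_r = 0.5*m_gun*v_r^2 = 0.5*7*2.13943^2 = 16.02 J

16.02 J


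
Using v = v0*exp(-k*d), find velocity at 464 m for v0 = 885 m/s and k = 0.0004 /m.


v = v0*exp(-k*d) = 885*exp(-0.0004*464) = 735.1 m/s

735.1 m/s


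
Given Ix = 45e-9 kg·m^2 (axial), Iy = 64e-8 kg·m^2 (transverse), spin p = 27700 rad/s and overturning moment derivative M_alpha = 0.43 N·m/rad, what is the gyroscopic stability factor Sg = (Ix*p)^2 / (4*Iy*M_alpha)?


Sg = Ix^2 * p^2 / (4 * Iy * M_alpha) = (45e-9)^2 * 27700^2 / (4 * 64e-8 * 0.43) = 1.411

1.411


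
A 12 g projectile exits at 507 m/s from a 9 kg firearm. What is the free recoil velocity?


v_recoil = m_p * v_p / m_gun = 0.012 * 507 / 9 = 0.676 m/s

0.676 m/s


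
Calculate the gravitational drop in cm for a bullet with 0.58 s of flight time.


drop = 0.5*g*t^2 = 0.5*9.81*0.58^2 = 1.65004 m ≈ 165 cm

165 cm


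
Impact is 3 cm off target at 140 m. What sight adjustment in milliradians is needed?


1 mrad subtends 1 cm per 10 m of range, so adj = error_cm / (dist_m / 10) = 3 / (140/10) = 0.2143 mrad

0.2143 mrad


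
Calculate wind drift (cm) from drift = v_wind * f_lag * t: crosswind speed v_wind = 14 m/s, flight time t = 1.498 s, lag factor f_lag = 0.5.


drift = v_wind * lag * t = 14 * 0.5 * 1.498 = 10.486 m ≈ 1049 cm

1049 cm


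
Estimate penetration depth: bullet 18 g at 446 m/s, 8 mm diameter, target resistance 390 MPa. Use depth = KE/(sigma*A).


A = pi*(d/2)^2 = pi*(8/2)^2 = 50.2655 mm^2
E = 0.5*m*v^2 = 0.5*0.018*446^2 = 1790.24 J
depth = E/(sigma*A) = 1790.24 J / (390 MPa * 50.2655 mm^2) = 1790.24/(390 * 50.2655) m = 0.0913225 m ≈ 91.32 mm

91.32 mm


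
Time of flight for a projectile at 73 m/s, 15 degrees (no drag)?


T = 2*v0*sin(theta)/g = 2*73*sin(15°)/9.81 = 3.852 s

3.852 s


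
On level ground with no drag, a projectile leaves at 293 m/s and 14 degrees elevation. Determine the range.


R = v0^2 * sin(2*theta) / g = 293^2 * sin(2*14°) / 9.81 = 4108 m

4108 m


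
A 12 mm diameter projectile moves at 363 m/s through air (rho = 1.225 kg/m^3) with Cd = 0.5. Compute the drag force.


A = pi*(d/2)^2 = pi*(12/2000)^2 = 1.13097e-04 m^2
Fd = 0.5*Cd*rho*A*v^2 = 0.5*0.5*1.225*1.13097e-04*363^2 = 4.564 N

4.564 N


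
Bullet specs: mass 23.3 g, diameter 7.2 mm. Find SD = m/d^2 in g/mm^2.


SD = m/d^2 = 23.3/7.2^2 = 0.4495 g/mm^2

0.4495 g/mm^2


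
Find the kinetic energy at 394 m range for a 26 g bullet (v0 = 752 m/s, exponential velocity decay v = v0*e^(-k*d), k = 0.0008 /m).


v = v0*exp(-k*d) = 752*exp(-0.0008*394) = 548.691 m/s
E = 0.5*m*v^2 = 0.5*0.026*548.691^2 = 3914 J

3914 J


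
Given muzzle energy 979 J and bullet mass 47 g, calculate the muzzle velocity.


v = sqrt(2*E/m) = sqrt(2*979/0.047) = 204.1 m/s

204.1 m/s


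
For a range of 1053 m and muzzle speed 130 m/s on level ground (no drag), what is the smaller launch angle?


sin(2*theta) = R*g/v0^2 = 1053*9.81/130^2 = 0.611238, theta = arcsin(0.611238)/2 = 18.84°

18.84 degrees


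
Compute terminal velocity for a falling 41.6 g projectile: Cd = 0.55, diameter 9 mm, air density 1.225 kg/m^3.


A = pi*(d/2)^2 = pi*(9/2000)^2 = 6.36173e-05 m^2
vt = sqrt(2mg/(Cd*rho*A)) = sqrt(2*0.0416*9.81/(0.55 * 1.225 * 6.36173e-05)) = 138 m/s

138 m/s


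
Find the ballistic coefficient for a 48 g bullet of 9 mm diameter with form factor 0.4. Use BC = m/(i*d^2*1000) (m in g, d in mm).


BC = m/(i*d^2*1000) = 48/(0.4 * 9^2 * 1000) = 0.001481

0.001481


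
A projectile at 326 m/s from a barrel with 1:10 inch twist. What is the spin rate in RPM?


twist_m = 10*0.0254 = 0.254 m
spin = v/twist = 326/0.254 = 1283.465 rev/s
RPM = spin*60 = 1283.465*60 ≈ 77008 RPM

77008 RPM
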